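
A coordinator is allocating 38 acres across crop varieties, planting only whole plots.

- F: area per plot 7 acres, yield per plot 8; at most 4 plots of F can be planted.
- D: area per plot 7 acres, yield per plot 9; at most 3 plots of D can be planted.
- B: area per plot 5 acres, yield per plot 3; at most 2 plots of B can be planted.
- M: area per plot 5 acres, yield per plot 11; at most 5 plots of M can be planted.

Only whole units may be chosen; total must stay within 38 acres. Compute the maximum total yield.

Take 1×D, 1×B, and 5×M: area 37 ≤ 38, yield 1·9 + 1·3 + 5·11 = 67.
M has the best ratio (11/5) and is taken to its limit of 5; remaining capacity is filled optimally with the others.

67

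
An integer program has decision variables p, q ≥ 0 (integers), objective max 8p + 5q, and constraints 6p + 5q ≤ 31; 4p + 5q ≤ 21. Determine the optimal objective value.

40

Relaxing integrality, the LP optimum is 41.33 at (p,q) = (5.17, 0), which is not an integer point.
(p,q)=(5,0) is feasible, giving 40.
(p,q)=(4,1) is feasible, giving 37.
(p,q)=(4,0) is feasible, giving 32.
Maximum is 40 at (p,q)=(5,0).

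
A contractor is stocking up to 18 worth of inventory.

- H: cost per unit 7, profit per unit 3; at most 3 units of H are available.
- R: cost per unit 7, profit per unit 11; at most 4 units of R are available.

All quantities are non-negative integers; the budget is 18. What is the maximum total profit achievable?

This is a bounded integer knapsack.
Take 2×R: cost 14 ≤ 18, profit 2·11 = 22.
No other integer combination yields more.

22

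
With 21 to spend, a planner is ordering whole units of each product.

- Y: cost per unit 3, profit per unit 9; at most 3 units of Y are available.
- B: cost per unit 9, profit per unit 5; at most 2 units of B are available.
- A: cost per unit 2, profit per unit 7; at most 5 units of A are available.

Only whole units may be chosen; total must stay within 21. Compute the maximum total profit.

62

3×Y and 4×A: cost 17 ≤ 21, profit 3·9 + 4·7 = 55.
3×Y and 5×A: cost 19 ≤ 21, profit 3·9 + 5·7 = 62.
Best is 62.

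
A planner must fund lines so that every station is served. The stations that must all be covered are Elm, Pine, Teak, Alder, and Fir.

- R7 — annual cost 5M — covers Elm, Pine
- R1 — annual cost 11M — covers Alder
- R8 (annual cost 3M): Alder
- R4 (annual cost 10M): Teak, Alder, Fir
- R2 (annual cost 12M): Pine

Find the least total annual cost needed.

This is an integer covering problem.
The greedy cost-per-new-station heuristic would pick R7, R8, and R4 for 18, but a cheaper cover exists.
Choose R7 and R4: together they cover Elm, Pine, Teak, Alder, Fir — every station.
Total annual cost: 5 + 10 = 15.
No cover costs less than 15.

15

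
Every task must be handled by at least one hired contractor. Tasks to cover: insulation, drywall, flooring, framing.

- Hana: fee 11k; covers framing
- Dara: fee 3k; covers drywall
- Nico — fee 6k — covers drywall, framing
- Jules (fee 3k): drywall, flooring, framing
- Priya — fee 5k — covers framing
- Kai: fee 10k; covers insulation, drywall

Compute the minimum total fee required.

This is an integer covering problem.
Choose Jules and Kai: together they cover insulation, drywall, flooring, framing — every task.
Total fee: 3 + 10 = 13.

13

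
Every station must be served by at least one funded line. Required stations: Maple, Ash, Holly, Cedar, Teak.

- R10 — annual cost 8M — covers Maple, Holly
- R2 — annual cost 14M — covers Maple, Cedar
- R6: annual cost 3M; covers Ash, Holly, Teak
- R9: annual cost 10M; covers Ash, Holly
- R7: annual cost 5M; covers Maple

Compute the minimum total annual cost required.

17

The greedy cost-per-new-station heuristic would pick R6, R7, and R2 for 22, but a cheaper cover exists.
Choose R2 and R6: together they cover Maple, Ash, Holly, Cedar, Teak — every station.
Total annual cost: 14 + 3 = 17.
No cover costs less than 17.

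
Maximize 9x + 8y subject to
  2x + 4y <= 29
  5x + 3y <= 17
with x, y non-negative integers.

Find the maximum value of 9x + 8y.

Relaxing integrality, the LP optimum is 45.33 at (x,y) = (0, 5.67), which is not an integer point.
(x,y)=(1,4): 2·1+4·4=18≤29, 5·1+3·4=17≤17, objective 41.
(x,y)=(0,5): 2·0+4·5=20≤29, 5·0+3·5=15≤17, objective 40.
(x,y)=(1,3): 2·1+4·3=14≤29, 5·1+3·3=14≤17, objective 33.
Maximum is 41 at (x,y)=(1,4).

41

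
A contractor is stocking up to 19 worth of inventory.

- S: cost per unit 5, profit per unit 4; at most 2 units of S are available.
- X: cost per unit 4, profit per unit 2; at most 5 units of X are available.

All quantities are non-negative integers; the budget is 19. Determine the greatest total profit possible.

Take 2×S and 2×X: cost 18 ≤ 19, profit 2·4 + 2·2 = 12.
S has the best ratio (4/5) and is taken to its limit of 2; remaining capacity is filled optimally with the others.

12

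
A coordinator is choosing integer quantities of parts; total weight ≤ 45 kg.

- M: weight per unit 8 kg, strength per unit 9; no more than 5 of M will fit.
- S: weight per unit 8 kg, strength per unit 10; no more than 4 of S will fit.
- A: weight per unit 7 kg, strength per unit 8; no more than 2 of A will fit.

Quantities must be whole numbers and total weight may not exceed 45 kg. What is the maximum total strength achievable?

49

4×S and 1×A: weight 39 ≤ 45, strength 4·10 + 1·8 = 48.
1×M and 4×S: weight 40 ≤ 45, strength 1·9 + 4·10 = 49.
Best is 49.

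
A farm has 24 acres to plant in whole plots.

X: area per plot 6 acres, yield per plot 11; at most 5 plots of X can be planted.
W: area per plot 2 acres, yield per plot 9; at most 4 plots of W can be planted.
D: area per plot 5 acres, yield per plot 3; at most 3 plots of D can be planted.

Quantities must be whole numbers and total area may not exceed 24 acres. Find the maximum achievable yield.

W has the best ratio (9/2); taking only W gives at most 4×9 = 36 (stopped by the supply cap of 4).
Mixing does better — 3×X and 3×W: area 24 ≤ 24, yield 3·11 + 3·9 = 60.

60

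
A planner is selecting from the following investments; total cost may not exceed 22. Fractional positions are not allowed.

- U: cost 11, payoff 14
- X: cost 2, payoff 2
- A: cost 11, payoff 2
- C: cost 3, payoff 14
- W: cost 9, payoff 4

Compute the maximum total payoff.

30

U + X + C: cost 11 + 2 + 3 = 16 ≤ 22, payoff 14 + 2 + 14 = 30.
U + C: cost 11 + 3 = 14 ≤ 22, payoff 14 + 14 = 28.
Best is U, X, and C with total payoff 30.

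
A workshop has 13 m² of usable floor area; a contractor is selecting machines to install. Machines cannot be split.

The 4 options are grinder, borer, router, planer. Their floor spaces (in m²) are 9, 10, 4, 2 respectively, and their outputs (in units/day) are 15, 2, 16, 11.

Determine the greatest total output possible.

This is an integer program with binary decision variables.
Take grinder and router: floor space 9 + 4 = 13 ≤ 13, output 15 + 16 = 31.
No other feasible combination does better.

31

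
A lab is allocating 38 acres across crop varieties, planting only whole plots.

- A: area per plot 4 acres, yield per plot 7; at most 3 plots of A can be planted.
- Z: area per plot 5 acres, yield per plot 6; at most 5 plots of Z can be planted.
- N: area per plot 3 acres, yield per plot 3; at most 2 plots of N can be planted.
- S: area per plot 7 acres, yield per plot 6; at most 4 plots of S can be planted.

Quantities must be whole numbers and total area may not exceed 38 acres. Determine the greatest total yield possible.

This is a bounded integer knapsack.
3×A, 4×Z, and 2×N: area 38 ≤ 38, yield 3·7 + 4·6 + 2·3 = 51.
3×A and 5×Z: area 37 ≤ 38, yield 3·7 + 5·6 = 51.
Best is 51.

51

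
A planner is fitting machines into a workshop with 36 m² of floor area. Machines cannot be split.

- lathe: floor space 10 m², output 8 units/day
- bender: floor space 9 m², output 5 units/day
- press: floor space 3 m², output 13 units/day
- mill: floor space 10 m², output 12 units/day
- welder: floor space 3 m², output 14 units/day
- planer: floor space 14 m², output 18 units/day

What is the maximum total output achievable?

57

Allowing fractional choices, the relaxed optimum would be about 61.8, but machines are indivisible.
press + mill + welder + planer: floor space 3 + 10 + 3 + 14 = 30 ≤ 36, output 13 + 12 + 14 + 18 = 57.
lathe + press + welder + planer: floor space 10 + 3 + 3 + 14 = 30 ≤ 36, output 8 + 13 + 14 + 18 = 53.
lathe + bender + press + mill + welder: floor space 10 + 9 + 3 + 10 + 3 = 35 ≤ 36, output 8 + 5 + 13 + 12 + 14 = 52.
Best is press, mill, welder, and planer with total output 57.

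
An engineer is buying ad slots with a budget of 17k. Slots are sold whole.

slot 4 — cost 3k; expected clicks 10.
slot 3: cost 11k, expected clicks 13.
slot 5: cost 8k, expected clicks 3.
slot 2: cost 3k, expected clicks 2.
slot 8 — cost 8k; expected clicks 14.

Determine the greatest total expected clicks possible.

26

slot 4 + slot 8: cost 3 + 8 = 11 ≤ 17, expected clicks 10 + 14 = 24.
slot 4 + slot 3 + slot 2: cost 3 + 11 + 3 = 17 ≤ 17, expected clicks 10 + 13 + 2 = 25.
slot 4 + slot 2 + slot 8: cost 3 + 3 + 8 = 14 ≤ 17, expected clicks 10 + 2 + 14 = 26.
Best is slot 4, slot 2, and slot 8 with total expected clicks 26.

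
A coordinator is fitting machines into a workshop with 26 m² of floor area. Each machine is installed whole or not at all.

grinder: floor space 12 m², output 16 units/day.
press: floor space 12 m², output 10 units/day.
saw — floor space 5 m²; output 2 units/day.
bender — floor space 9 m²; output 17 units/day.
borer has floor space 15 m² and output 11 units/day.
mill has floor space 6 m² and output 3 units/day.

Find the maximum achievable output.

Treat it as a binary knapsack problem.
Allowing fractional choices, the relaxed optimum would be about 37.2, but machines are indivisible.
grinder + saw + bender: floor space 12 + 5 + 9 = 26 ≤ 26, output 16 + 2 + 17 = 35.
grinder + bender: floor space 12 + 9 = 21 ≤ 26, output 16 + 17 = 33.
Best is grinder, saw, and bender with total output 35.

35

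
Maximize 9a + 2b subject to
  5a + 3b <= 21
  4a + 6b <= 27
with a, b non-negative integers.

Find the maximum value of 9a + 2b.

(a,b)=(4,0) is feasible, giving 36.
(a,b)=(3,1) is feasible, giving 29.
No feasible integer point exceeds 36.

36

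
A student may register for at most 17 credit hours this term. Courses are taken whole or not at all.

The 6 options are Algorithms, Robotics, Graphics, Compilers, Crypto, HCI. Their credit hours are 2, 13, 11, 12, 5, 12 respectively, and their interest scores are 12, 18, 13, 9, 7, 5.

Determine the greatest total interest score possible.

30

Treat it as a binary knapsack problem.
Algorithms + Graphics: credit hours 2 + 11 = 13 ≤ 17, interest score 12 + 13 = 25.
Algorithms + Compilers: credit hours 2 + 12 = 14 ≤ 17, interest score 12 + 9 = 21.
Algorithms + Robotics: credit hours 2 + 13 = 15 ≤ 17, interest score 12 + 18 = 30.
Best is Algorithms and Robotics with total interest score 30.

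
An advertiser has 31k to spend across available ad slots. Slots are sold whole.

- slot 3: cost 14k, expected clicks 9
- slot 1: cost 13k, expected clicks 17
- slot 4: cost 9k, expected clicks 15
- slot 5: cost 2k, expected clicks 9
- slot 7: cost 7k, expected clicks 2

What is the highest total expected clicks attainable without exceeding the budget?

43

Allowing fractional choices, the relaxed optimum would be about 45.5, but ad slots are indivisible.
slot 1 + slot 4 + slot 5: cost 13 + 9 + 2 = 24 ≤ 31, expected clicks 17 + 15 + 9 = 41.
slot 3 + slot 1 + slot 5: cost 14 + 13 + 2 = 29 ≤ 31, expected clicks 9 + 17 + 9 = 35.
slot 1 + slot 4 + slot 5 + slot 7: cost 13 + 9 + 2 + 7 = 31 ≤ 31, expected clicks 17 + 15 + 9 + 2 = 43.
Best is slot 1, slot 4, slot 5, and slot 7 with total expected clicks 43.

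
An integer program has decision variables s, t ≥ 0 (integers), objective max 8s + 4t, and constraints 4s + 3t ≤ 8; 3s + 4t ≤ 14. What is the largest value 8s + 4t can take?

16

(s,t)=(2,0): 4·2+3·0=8≤8, 3·2+4·0=6≤14, objective 16.
(s,t)=(1,1): 4·1+3·1=7≤8, 3·1+4·1=7≤14, objective 12.
Maximum is 16 at (s,t)=(2,0).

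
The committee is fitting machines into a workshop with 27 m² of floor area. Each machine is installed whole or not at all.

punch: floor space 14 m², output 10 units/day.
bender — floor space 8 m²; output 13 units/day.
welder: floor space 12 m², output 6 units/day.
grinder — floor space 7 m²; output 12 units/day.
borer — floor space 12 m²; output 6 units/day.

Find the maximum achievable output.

31

Take bender, welder, and grinder: floor space 8 + 12 + 7 = 27 ≤ 27, output 13 + 6 + 12 = 31.
No feasible combination exceeds this.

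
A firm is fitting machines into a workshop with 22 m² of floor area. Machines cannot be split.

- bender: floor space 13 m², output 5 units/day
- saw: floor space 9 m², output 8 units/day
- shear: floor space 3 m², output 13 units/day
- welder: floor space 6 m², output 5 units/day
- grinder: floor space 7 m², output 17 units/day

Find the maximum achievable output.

Take saw, shear, and grinder: floor space 9 + 3 + 7 = 19 ≤ 22, output 8 + 13 + 17 = 38.
No other feasible combination does better.

38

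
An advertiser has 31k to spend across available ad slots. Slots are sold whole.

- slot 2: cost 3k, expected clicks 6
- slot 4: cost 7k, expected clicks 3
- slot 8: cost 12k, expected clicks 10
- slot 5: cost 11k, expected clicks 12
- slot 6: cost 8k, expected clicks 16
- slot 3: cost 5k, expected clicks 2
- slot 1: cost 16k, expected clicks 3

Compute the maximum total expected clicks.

Take slot 8, slot 5, and slot 6: cost 12 + 11 + 8 = 31 ≤ 31, expected clicks 10 + 12 + 16 = 38.
No other feasible combination does better.

38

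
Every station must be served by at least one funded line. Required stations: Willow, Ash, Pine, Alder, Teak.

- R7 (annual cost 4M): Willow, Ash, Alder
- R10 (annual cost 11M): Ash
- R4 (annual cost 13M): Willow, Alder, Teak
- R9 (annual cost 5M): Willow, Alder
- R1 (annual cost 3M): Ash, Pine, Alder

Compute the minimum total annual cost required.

The greedy cost-per-new-station heuristic would pick R1, R7, and R4 for 20, but a cheaper cover exists.
Choose R4 and R1: together they cover Willow, Ash, Pine, Alder, Teak — every station.
Total annual cost: 13 + 3 = 16.
No cover costs less than 16.

16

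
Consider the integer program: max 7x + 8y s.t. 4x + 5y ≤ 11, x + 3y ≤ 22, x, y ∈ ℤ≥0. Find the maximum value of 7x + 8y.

16

The continuous relaxation peaks at (2.75, 0) with value 19.25; rounding to a feasible lattice point costs some objective.
(x,y)=(0,2) is feasible, giving 16.
(x,y)=(1,1) is feasible, giving 15.
(x,y)=(2,0) is feasible, giving 14.
(x,y)=(0,1) is feasible, giving 8.
No feasible integer point exceeds 16.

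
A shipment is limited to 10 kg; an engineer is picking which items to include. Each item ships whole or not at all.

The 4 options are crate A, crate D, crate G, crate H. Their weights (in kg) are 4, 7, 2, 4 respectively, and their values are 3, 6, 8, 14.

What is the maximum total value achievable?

25

crate A + crate H: weight 4 + 4 = 8 ≤ 10, value 3 + 14 = 17.
crate A + crate G + crate H: weight 4 + 2 + 4 = 10 ≤ 10, value 3 + 8 + 14 = 25.
crate G + crate H: weight 2 + 4 = 6 ≤ 10, value 8 + 14 = 22.
Best is crate A, crate G, and crate H with total value 25.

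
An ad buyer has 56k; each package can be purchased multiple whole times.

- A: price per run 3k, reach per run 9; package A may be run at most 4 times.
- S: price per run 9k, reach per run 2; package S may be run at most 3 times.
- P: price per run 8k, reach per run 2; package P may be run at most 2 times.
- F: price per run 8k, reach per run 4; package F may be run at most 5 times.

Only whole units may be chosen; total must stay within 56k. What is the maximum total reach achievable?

56

A has the best ratio (9/3); taking only A gives at most 4×9 = 36 (stopped by the supply cap of 4).
Mixing does better — 4×A and 5×F: price 52 ≤ 56, reach 4·9 + 5·4 = 56.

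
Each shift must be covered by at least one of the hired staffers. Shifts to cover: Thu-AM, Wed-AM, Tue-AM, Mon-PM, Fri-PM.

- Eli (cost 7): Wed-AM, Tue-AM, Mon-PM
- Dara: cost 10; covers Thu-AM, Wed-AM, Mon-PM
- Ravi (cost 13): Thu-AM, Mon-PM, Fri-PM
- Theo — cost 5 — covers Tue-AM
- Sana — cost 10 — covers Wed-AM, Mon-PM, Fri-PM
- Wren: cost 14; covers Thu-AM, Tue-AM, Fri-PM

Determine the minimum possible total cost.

20

Choose Eli and Ravi: together they cover Thu-AM, Wed-AM, Tue-AM, Mon-PM, Fri-PM — every shift.
Total cost: 7 + 13 = 20.
No cover costs less than 20.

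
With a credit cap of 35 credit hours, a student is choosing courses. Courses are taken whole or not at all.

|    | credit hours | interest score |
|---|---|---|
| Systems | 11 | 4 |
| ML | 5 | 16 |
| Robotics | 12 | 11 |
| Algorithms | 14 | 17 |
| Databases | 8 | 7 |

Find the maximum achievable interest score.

This is a 0-1 knapsack instance.
Allowing fractional choices, the relaxed optimum would be about 47.5, but courses are indivisible.
ML + Algorithms + Databases: credit hours 5 + 14 + 8 = 27 ≤ 35, interest score 16 + 17 + 7 = 40.
Systems + ML + Algorithms: credit hours 11 + 5 + 14 = 30 ≤ 35, interest score 4 + 16 + 17 = 37.
ML + Robotics + Algorithms: credit hours 5 + 12 + 14 = 31 ≤ 35, interest score 16 + 11 + 17 = 44.
Best is ML, Robotics, and Algorithms with total interest score 44.

44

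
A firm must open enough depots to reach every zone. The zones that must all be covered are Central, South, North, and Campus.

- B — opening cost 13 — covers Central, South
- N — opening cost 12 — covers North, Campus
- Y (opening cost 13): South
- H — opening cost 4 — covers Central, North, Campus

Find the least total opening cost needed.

17

Choose B and H: together they cover Central, South, North, Campus — every zone.
Total opening cost: 13 + 4 = 17.
No cover costs less than 17.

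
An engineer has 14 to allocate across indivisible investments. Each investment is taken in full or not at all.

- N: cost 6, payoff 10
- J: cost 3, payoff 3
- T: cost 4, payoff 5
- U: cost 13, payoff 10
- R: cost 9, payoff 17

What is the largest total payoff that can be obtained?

22

Allowing fractional choices, the relaxed optimum would be about 25.3, but investments are indivisible.
T + R: cost 4 + 9 = 13 ≤ 14, payoff 5 + 17 = 22.
J + R: cost 3 + 9 = 12 ≤ 14, payoff 3 + 17 = 20.
Best is T and R with total payoff 22.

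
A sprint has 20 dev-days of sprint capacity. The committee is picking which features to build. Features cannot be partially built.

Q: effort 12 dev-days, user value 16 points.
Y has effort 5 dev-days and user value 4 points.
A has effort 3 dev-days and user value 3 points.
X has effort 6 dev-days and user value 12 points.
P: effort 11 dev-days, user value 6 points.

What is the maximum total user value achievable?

Allowing fractional choices, the relaxed optimum would be about 30.0, but features are indivisible.
Q + X: effort 12 + 6 = 18 ≤ 20, user value 16 + 12 = 28.
A + X + P: effort 3 + 6 + 11 = 20 ≤ 20, user value 3 + 12 + 6 = 21.
Q + Y + A: effort 12 + 5 + 3 = 20 ≤ 20, user value 16 + 4 + 3 = 23.
Best is Q and X with total user value 28.

28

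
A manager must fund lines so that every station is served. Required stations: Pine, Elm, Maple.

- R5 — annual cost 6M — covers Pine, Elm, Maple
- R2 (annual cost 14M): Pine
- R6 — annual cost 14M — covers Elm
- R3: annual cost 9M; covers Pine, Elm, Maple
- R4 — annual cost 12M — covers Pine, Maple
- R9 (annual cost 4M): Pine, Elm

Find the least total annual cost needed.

This is an integer covering problem.
R5 alone covers Pine, Elm, Maple — every station.
Total annual cost: 6.
No cover costs less than 6.

6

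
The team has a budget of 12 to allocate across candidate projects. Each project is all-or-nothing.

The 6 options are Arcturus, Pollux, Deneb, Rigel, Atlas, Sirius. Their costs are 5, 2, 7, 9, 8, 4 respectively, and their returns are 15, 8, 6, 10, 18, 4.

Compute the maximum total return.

27

This is an integer program with binary decision variables.
Allowing fractional choices, the relaxed optimum would be about 34.2, but projects are indivisible.
Arcturus + Pollux + Sirius: cost 5 + 2 + 4 = 11 ≤ 12, return 15 + 8 + 4 = 27.
Pollux + Atlas: cost 2 + 8 = 10 ≤ 12, return 8 + 18 = 26.
Best is Arcturus, Pollux, and Sirius with total return 27.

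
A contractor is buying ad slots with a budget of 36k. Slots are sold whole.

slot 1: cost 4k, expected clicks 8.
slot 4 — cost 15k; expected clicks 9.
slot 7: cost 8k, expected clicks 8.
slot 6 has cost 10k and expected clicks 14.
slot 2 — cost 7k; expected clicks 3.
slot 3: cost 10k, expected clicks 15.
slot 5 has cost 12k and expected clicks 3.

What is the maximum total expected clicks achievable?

Allowing fractional choices, the relaxed optimum would be about 47.4, but ad slots are indivisible.
slot 1 + slot 7 + slot 6 + slot 3: cost 4 + 8 + 10 + 10 = 32 ≤ 36, expected clicks 8 + 8 + 14 + 15 = 45.
slot 1 + slot 6 + slot 2 + slot 3: cost 4 + 10 + 7 + 10 = 31 ≤ 36, expected clicks 8 + 14 + 3 + 15 = 40.
Best is slot 1, slot 7, slot 6, and slot 3 with total expected clicks 45.

45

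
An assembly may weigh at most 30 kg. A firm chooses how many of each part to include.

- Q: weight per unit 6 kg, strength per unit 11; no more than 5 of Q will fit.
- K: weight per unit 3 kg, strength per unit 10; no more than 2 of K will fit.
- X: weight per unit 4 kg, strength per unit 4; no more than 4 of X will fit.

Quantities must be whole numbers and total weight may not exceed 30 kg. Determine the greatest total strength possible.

64

K has the best ratio (10/3); taking only K gives at most 2×10 = 20 (stopped by the supply cap of 2).
Mixing does better — 4×Q and 2×K: weight 30 ≤ 30, strength 4·11 + 2·10 = 64.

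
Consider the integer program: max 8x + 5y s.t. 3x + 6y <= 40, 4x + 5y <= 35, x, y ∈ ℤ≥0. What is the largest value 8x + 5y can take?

64

The continuous relaxation peaks at (8.75, 0) with value 70.00; rounding to a feasible lattice point costs some objective.
(x,y)=(8,0): 3·8+6·0=24≤40, 4·8+5·0=32≤35, objective 64.
(x,y)=(7,1): 3·7+6·1=27≤40, 4·7+5·1=33≤35, objective 61.
(x,y)=(7,0): 3·7+6·0=21≤40, 4·7+5·0=28≤35, objective 56.
The best lattice point is (8,0), giving 64.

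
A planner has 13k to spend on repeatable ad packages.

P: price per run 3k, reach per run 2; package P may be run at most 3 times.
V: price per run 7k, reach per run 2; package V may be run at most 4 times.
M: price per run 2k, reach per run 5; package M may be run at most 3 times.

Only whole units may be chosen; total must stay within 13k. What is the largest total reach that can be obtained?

1×V and 3×M: price 13 ≤ 13, reach 1·2 + 3·5 = 17.
2×P and 3×M: price 12 ≤ 13, reach 2·2 + 3·5 = 19.
Best is 19.

19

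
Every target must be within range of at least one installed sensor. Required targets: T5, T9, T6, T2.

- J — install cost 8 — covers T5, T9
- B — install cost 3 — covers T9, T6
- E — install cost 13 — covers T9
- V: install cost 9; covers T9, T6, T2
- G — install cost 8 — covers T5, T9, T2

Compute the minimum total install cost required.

11

Choose B and G: together they cover T5, T9, T6, T2 — every target.
Total install cost: 3 + 8 = 11.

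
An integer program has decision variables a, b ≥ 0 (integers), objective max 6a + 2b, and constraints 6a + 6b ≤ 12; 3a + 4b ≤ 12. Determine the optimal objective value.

(a,b)=(2,0): 6·2+6·0=12≤12, 3·2+4·0=6≤12, objective 12.
(a,b)=(1,1): 6·1+6·1=12≤12, 3·1+4·1=7≤12, objective 8.
No feasible integer point exceeds 12.

12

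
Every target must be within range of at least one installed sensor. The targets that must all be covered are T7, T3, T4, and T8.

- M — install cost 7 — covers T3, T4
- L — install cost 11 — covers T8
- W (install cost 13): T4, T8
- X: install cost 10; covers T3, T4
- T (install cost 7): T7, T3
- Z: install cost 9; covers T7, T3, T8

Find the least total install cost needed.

Choose M and Z: together they cover T7, T3, T4, T8 — every target.
Total install cost: 7 + 9 = 16.
No cover costs less than 16.

16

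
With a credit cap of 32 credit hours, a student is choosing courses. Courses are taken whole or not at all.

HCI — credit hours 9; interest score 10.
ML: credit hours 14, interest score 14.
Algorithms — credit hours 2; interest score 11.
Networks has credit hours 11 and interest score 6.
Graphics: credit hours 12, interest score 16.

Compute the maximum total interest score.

41

Allowing fractional choices, the relaxed optimum would be about 46.0, but courses are indivisible.
HCI + Algorithms + Graphics: credit hours 9 + 2 + 12 = 23 ≤ 32, interest score 10 + 11 + 16 = 37.
HCI + ML + Algorithms: credit hours 9 + 14 + 2 = 25 ≤ 32, interest score 10 + 14 + 11 = 35.
ML + Algorithms + Graphics: credit hours 14 + 2 + 12 = 28 ≤ 32, interest score 14 + 11 + 16 = 41.
Best is ML, Algorithms, and Graphics with total interest score 41.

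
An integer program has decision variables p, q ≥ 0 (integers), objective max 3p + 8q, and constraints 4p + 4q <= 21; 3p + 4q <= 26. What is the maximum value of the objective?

Relaxing integrality, the LP optimum is 42.00 at (p,q) = (0, 5.25), which is not an integer point.
(p,q)=(0,5) is feasible, giving 40.
(p,q)=(1,4) is feasible, giving 35.
(p,q)=(0,4) is feasible, giving 32.
Maximum is 40 at (p,q)=(0,5).

40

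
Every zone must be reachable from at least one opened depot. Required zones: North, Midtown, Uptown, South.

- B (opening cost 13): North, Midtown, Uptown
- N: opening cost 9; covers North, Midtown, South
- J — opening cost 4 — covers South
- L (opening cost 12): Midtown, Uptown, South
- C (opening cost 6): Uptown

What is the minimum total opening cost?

This is a weighted set-cover instance.
Choose N and C: together they cover North, Midtown, Uptown, South — every zone.
Total opening cost: 9 + 6 = 15.
No cover costs less than 15.

15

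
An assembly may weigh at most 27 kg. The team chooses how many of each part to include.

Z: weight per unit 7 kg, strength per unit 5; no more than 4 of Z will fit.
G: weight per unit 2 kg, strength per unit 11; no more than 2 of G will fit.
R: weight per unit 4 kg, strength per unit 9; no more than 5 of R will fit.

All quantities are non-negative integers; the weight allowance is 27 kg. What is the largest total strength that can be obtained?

67

Take 2×G and 5×R: weight 24 ≤ 27, strength 2·11 + 5·9 = 67.
G has the best ratio (11/2) and is taken to its limit of 2; remaining capacity is filled optimally with the others.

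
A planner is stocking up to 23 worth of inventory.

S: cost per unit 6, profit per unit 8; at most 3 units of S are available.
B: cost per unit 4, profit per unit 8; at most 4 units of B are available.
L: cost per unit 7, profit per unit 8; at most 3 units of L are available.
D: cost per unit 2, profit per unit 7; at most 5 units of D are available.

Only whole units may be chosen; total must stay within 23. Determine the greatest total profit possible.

59

4×B and 3×D: cost 22 ≤ 23, profit 4·8 + 3·7 = 53.
3×B and 5×D: cost 22 ≤ 23, profit 3·8 + 5·7 = 59.
Best is 59.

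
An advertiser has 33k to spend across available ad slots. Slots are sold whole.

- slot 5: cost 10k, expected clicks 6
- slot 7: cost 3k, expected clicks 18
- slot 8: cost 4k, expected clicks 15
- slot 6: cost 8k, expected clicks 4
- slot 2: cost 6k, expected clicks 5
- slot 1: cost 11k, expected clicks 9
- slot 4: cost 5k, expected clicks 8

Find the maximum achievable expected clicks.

Treat it as a binary knapsack problem.
slot 7 + slot 8 + slot 2 + slot 1 + slot 4: cost 3 + 4 + 6 + 11 + 5 = 29 ≤ 33, expected clicks 18 + 15 + 5 + 9 + 8 = 55.
slot 5 + slot 7 + slot 8 + slot 1 + slot 4: cost 10 + 3 + 4 + 11 + 5 = 33 ≤ 33, expected clicks 6 + 18 + 15 + 9 + 8 = 56.
slot 7 + slot 8 + slot 6 + slot 1 + slot 4: cost 3 + 4 + 8 + 11 + 5 = 31 ≤ 33, expected clicks 18 + 15 + 4 + 9 + 8 = 54.
Best is slot 5, slot 7, slot 8, slot 1, and slot 4 with total expected clicks 56.

56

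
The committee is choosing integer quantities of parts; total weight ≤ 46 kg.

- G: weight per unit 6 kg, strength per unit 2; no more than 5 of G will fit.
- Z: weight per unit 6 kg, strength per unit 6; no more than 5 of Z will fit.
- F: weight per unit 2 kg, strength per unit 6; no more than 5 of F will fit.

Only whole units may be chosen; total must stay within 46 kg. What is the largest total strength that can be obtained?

This is a bounded integer knapsack.
Take 1×G, 5×Z, and 5×F: weight 46 ≤ 46, strength 1·2 + 5·6 + 5·6 = 62.
F has the best ratio (6/2) and is taken to its limit of 5; remaining capacity is filled optimally with the others.

62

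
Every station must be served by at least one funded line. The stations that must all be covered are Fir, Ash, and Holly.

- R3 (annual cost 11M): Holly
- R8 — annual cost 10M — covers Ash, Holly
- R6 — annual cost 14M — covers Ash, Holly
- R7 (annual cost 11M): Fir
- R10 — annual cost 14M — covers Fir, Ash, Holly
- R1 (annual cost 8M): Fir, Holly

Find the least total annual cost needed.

This is a weighted set-cover instance.
R10 alone covers Fir, Ash, Holly — every station.
Total annual cost: 14.

14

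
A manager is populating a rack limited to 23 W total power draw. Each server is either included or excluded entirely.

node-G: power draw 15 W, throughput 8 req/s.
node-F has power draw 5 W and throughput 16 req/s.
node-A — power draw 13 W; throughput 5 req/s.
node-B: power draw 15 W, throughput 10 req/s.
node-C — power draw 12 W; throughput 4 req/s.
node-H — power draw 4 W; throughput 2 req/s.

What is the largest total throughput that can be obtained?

26

This is a 0-1 knapsack instance.
Allowing fractional choices, the relaxed optimum would be about 27.6, but servers are indivisible.
node-F + node-B: power draw 5 + 15 = 20 ≤ 23, throughput 16 + 10 = 26.
node-F + node-A + node-H: power draw 5 + 13 + 4 = 22 ≤ 23, throughput 16 + 5 + 2 = 23.
node-G + node-F: power draw 15 + 5 = 20 ≤ 23, throughput 8 + 16 = 24.
Best is node-F and node-B with total throughput 26.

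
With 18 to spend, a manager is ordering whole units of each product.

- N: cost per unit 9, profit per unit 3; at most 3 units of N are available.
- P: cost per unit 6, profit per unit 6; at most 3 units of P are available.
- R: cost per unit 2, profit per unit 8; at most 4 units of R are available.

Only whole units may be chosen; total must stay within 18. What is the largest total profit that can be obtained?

38

This is a bounded integer knapsack.
R has the best ratio (8/2); taking only R gives at most 4×8 = 32 (stopped by the supply cap of 4).
Mixing does better — 1×P and 4×R: cost 14 ≤ 18, profit 1·6 + 4·8 = 38.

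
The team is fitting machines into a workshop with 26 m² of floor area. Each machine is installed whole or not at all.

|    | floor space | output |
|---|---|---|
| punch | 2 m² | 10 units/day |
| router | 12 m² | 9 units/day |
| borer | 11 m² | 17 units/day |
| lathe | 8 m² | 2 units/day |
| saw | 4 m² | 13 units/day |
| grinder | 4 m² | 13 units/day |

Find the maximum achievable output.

53

Allowing fractional choices, the relaxed optimum would be about 56.8, but machines are indivisible.
punch + router + saw + grinder: floor space 2 + 12 + 4 + 4 = 22 ≤ 26, output 10 + 9 + 13 + 13 = 45.
punch + borer + saw + grinder: floor space 2 + 11 + 4 + 4 = 21 ≤ 26, output 10 + 17 + 13 + 13 = 53.
borer + saw + grinder: floor space 11 + 4 + 4 = 19 ≤ 26, output 17 + 13 + 13 = 43.
Best is punch, borer, saw, and grinder with total output 53.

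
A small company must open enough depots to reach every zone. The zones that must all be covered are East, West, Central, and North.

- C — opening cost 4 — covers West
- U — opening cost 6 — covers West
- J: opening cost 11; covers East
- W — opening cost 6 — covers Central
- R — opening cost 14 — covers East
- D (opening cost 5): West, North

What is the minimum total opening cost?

22

This is an integer covering problem.
Choose J, W, and D: together they cover East, West, Central, North — every zone.
Total opening cost: 11 + 6 + 5 = 22.
No cover costs less than 22.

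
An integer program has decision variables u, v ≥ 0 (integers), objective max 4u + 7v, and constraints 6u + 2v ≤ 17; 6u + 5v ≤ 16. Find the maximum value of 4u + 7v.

21

(u,v)=(0,3): 6·0+2·3=6≤17, 6·0+5·3=15≤16, objective 21.
(u,v)=(1,2): 6·1+2·2=10≤17, 6·1+5·2=16≤16, objective 18.
No feasible integer point exceeds 21.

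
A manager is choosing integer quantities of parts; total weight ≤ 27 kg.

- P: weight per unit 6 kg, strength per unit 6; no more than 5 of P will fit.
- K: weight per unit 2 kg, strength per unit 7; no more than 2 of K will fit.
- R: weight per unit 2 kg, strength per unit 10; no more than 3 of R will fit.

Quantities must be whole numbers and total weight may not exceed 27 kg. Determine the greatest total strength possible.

This is a bounded integer knapsack.
Take 2×P, 2×K, and 3×R: weight 22 ≤ 27, strength 2·6 + 2·7 + 3·10 = 56.
R has the best ratio (10/2) and is taken to its limit of 3; remaining capacity is filled optimally with the others.

56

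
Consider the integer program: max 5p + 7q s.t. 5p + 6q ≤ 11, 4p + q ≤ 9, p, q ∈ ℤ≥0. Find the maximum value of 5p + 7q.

Relaxing integrality, the LP optimum is 12.83 at (p,q) = (0, 1.83), which is not an integer point.
(p,q)=(1,1): 5·1+6·1=11≤11, 4·1+1·1=5≤9, objective 12.
(p,q)=(2,0): 5·2+6·0=10≤11, 4·2+1·0=8≤9, objective 10.
The best lattice point is (1,1), giving 12.

12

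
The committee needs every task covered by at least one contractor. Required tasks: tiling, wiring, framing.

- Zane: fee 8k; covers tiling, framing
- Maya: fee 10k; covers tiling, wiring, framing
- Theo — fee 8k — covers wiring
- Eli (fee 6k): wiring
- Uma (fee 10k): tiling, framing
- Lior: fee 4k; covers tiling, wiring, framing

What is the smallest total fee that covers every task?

4

Lior alone covers tiling, wiring, framing — every task.
Total fee: 4.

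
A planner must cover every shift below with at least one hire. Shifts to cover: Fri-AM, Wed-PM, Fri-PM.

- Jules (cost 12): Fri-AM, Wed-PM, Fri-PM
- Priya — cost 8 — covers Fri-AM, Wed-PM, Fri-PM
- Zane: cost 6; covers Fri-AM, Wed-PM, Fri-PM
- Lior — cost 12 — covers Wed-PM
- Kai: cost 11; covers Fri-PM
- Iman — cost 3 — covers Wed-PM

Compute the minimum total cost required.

Zane alone covers Fri-AM, Wed-PM, Fri-PM — every shift.
Total cost: 6.
No cover costs less than 6.

6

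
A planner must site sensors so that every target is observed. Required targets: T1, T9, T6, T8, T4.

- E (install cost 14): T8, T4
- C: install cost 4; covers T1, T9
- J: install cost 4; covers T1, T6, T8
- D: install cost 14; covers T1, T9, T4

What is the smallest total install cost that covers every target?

The greedy cost-per-new-target heuristic would pick J, C, and E for 22, but a cheaper cover exists.
Choose J and D: together they cover T1, T9, T6, T8, T4 — every target.
Total install cost: 4 + 14 = 18.
No cover costs less than 18.

18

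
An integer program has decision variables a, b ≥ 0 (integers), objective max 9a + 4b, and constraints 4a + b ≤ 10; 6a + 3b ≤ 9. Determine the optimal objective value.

13

(a,b)=(1,1): 4·1+1·1=5≤10, 6·1+3·1=9≤9, objective 13.
(a,b)=(1,0): 4·1+1·0=4≤10, 6·1+3·0=6≤9, objective 9.
(a,b)=(0,2): 4·0+1·2=2≤10, 6·0+3·2=6≤9, objective 8.
(a,b)=(0,1): 4·0+1·1=1≤10, 6·0+3·1=3≤9, objective 4.
Maximum is 13 at (a,b)=(1,1).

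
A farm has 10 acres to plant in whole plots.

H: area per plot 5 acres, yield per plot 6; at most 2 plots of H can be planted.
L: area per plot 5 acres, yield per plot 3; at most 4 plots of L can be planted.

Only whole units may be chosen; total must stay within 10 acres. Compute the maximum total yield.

12

Take 2×H: area 10 ≤ 10, yield 2·6 = 12.
H has the best ratio (6/5) and is taken to its limit of 2; remaining capacity is filled optimally with the others.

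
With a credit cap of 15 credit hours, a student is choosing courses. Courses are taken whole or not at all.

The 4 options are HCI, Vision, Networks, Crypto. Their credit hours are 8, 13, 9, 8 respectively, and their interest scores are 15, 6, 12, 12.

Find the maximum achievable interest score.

HCI: credit hours 8 ≤ 15, interest score 15.
Networks: credit hours 9 ≤ 15, interest score 12.
Crypto: credit hours 8 ≤ 15, interest score 12.
Best is HCI with total interest score 15.

15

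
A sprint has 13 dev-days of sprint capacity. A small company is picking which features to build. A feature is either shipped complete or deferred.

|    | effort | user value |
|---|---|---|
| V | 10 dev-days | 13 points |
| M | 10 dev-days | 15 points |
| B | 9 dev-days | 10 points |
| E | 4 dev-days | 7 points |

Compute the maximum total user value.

17

This is an integer program with binary decision variables.
B + E: effort 9 + 4 = 13 ≤ 13, user value 10 + 7 = 17.
M: effort 10 ≤ 13, user value 15.
Best is B and E with total user value 17.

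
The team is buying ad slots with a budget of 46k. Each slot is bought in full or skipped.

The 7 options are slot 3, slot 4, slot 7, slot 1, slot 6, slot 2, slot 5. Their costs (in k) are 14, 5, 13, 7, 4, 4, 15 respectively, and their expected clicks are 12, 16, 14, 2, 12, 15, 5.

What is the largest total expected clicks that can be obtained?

69

Allowing fractional choices, the relaxed optimum would be about 71.0, but ad slots are indivisible.
slot 4 + slot 7 + slot 6 + slot 2 + slot 5: cost 5 + 13 + 4 + 4 + 15 = 41 ≤ 46, expected clicks 16 + 14 + 12 + 15 + 5 = 62.
slot 3 + slot 4 + slot 7 + slot 6 + slot 2: cost 14 + 5 + 13 + 4 + 4 = 40 ≤ 46, expected clicks 12 + 16 + 14 + 12 + 15 = 69.
Best is slot 3, slot 4, slot 7, slot 6, and slot 2 with total expected clicks 69.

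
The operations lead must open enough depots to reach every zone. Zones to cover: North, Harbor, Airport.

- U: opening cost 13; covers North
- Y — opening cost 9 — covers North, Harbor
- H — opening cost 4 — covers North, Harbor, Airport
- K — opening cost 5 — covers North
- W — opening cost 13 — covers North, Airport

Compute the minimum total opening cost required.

4

H alone covers North, Harbor, Airport — every zone.
Total opening cost: 4.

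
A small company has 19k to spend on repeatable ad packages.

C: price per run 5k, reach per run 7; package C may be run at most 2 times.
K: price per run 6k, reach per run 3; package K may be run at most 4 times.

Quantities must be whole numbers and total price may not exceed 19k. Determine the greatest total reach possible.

17

This is a bounded integer knapsack.
C has the best ratio (7/5); taking only C gives at most 2×7 = 14 (stopped by the supply cap of 2).
Mixing does better — 2×C and 1×K: price 16 ≤ 19, reach 2·7 + 1·3 = 17.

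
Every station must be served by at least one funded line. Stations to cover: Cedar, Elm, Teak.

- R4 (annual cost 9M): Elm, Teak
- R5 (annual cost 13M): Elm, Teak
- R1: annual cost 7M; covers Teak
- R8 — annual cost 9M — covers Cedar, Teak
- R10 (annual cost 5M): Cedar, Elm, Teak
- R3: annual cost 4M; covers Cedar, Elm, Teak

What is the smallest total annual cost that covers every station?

This is an integer covering problem.
R3 alone covers Cedar, Elm, Teak — every station.
Total annual cost: 4.
No cover costs less than 4.

4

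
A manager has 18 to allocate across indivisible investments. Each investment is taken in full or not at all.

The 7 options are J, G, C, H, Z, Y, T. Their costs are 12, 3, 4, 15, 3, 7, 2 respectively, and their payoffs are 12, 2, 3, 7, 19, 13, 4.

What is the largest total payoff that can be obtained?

39

Allowing fractional choices, the relaxed optimum would be about 42.0, but investments are indivisible.
C + Z + Y + T: cost 4 + 3 + 7 + 2 = 16 ≤ 18, payoff 3 + 19 + 13 + 4 = 39.
G + C + Z + Y: cost 3 + 4 + 3 + 7 = 17 ≤ 18, payoff 2 + 3 + 19 + 13 = 37.
G + Z + Y + T: cost 3 + 3 + 7 + 2 = 15 ≤ 18, payoff 2 + 19 + 13 + 4 = 38.
Best is C, Z, Y, and T with total payoff 39.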